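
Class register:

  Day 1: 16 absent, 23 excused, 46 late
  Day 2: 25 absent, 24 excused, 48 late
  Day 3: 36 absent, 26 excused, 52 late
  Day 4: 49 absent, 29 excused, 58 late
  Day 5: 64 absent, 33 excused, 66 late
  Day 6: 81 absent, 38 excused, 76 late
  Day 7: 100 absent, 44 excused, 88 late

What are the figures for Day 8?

121 absent, 51 excused, 102 late

Absent — perfect squares: 4², 5², 6², …: 16, 25, 36, 49, 64, 81, 100 → 121.
Excused: differences are 1, 2, 3, … (increasing by 1 each time); 23, 24, 26, 29, 33, 38, 44 → 51.
Late goes 46, 48, 52, 58, 66, 76, 88 → 102 (always 2 × the excused).
Putting it together: 121 absent, 51 excused, 102 late.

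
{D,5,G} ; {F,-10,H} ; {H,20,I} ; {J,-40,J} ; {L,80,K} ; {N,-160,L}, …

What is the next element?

{P,320,M}

First letter: D, F, H, J, L, N → P (letters move forward 2 places in the alphabet).
For the second coordinate, ×(-2) each step: 5, -10, 20, -40, 80, -160 → 320.
Second letter goes G, H, I, J, K, L → M (letters move forward 1 place in the alphabet).
Combining the parts gives {P,320,M}.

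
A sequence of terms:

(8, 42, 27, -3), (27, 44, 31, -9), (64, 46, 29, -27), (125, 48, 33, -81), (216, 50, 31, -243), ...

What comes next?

(343, 52, 35, -729)

First component: perfect cubes: 2³, 3³, 4³, …, so 8, 27, 64, 125, 216 → 343.
Second component goes 42, 44, 46, 48, 50 → 52 (+2 each step).
Third component: alternating steps +4, −2, +4, −2, …; 27, 31, 29, 33, 31 → 35.
Fourth component: -3, -9, -27, -81, -243 → -729 (×3 each step).
Putting it together: (343, 52, 35, -729).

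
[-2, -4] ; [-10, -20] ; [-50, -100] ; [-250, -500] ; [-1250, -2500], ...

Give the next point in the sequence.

First value: ×5 each step, so -2, -10, -50, -250, -1250 → -6250.
Second value goes -4, -20, -100, -500, -2500 → -12500 (always 2 × the first value).
Combining the parts gives [-6250, -12500].

[-6250, -12500]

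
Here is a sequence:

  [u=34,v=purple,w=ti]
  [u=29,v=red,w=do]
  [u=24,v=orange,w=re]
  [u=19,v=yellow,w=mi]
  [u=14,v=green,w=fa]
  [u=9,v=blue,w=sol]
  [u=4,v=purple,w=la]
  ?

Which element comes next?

[u=-1,v=red,w=ti]

U: 34, 29, 24, 19, 14, 9, 4 → -1 (−5 each step).
V: purple, red, orange, yellow, green, blue, purple → red (repeats purple → red → orange → yellow → green → blue).
W — runs through the solfège scale do→ti: ti, do, re, mi, fa, sol, la → ti.
Putting it together: [u=-1,v=red,w=ti].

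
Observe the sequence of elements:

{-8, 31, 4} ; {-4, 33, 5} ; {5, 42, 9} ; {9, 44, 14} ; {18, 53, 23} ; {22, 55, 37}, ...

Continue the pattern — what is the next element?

For the first part, alternating steps +4, +9, +4, +9, …: -8, -4, 5, 9, 18, 22 → 31.
Second part: 31, 33, 42, 44, 53, 55 → 64 (alternating steps +2, +9, +2, +9, …).
Third part: each term is the sum of the two before it, so 4, 5, 9, 14, 23, 37 → 60.
So the next element is {31, 64, 60}.

{31, 64, 60}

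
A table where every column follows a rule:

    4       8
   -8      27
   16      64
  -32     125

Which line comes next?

First component: ×(-2) each step; 4, -8, 16, -32 → 64.
Second component: perfect cubes: 2³, 3³, 4³, …, so 8, 27, 64, 125 → 216.
Combining the parts gives 64  216.

64  216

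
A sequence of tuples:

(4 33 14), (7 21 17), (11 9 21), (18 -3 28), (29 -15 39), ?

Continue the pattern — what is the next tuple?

First component goes 4, 7, 11, 18, 29 → 47 (each term is the sum of the two before it).
For the second component, −12 each step: 33, 21, 9, -3, -15 → -27.
Third component: 14, 17, 21, 28, 39 → 57 (always 10 more than the first component).
Putting it together: (47 -27 57).

(47 -27 57)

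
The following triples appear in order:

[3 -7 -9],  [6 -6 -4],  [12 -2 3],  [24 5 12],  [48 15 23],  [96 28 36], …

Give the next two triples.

[192 44 51], [384 63 68]

First slot goes 3, 6, 12, 24, 48, 96 → 192 → 384 (×2 each step).
Second slot goes -7, -6, -2, 5, 15, 28 → 44 → 63 (differences are 1, 4, 7, … (increasing by 3 each time)).
For the third slot, differences are 5, 7, 9, … (increasing by 2 each time): -9, -4, 3, 12, 23, 36 → 51 → 68.
Putting the parts together: [192 44 51] and then [384 63 68].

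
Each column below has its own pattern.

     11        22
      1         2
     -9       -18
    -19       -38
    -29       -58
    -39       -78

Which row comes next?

First component: −10 each step; 11, 1, -9, -19, -29, -39 → -49.
Second component: 22, 2, -18, -38, -58, -78 → -98 (always 2 × the first component).
So the next row is -49  -98.

-49  -98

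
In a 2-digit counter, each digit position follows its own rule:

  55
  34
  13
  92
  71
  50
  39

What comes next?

18

First digit: −2 each step, mod 10, so 5, 3, 1, 9, 7, 5, 3 → 1.
For the second digit, −1 each step, mod 10: 5, 4, 3, 2, 1, 0, 9 → 8.
Putting it together: 18.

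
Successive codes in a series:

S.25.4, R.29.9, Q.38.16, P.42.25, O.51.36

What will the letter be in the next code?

Letter: letters move back 1 place in the alphabet; S, R, Q, P, O → N.

N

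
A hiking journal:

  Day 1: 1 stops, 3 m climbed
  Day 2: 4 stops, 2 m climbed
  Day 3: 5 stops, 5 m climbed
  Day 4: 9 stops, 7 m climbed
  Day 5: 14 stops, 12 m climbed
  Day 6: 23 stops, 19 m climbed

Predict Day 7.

Stops goes 1, 4, 5, 9, 14, 23 → 37 (each term is the sum of the two before it).
For the m climbed, each term is the sum of the two before it: 3, 2, 5, 7, 12, 19 → 31.
Putting it together: 37 stops, 31 m climbed.

37 stops, 31 m climbed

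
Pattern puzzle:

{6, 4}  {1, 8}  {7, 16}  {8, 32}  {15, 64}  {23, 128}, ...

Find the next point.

First part: 6, 1, 7, 8, 15, 23 → 38 (each term is the sum of the two before it).
Second part — ×2 each step: 4, 8, 16, 32, 64, 128 → 256.
So the next point is {38, 256}.

{38, 256}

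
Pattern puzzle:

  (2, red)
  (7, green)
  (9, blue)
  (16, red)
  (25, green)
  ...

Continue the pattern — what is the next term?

(41, blue)

First slot: 2, 7, 9, 16, 25 → 41 (each term is the sum of the two before it).
For the colour, repeats red → green → blue: red, green, blue, red, green → blue.
Combining the parts gives (41, blue).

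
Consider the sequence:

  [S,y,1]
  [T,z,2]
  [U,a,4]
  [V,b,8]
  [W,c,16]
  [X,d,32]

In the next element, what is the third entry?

64

Third entry goes 1, 2, 4, 8, 16, 32 → 64 (×2 each step).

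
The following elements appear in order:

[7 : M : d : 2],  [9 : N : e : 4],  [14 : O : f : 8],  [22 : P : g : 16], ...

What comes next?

First component goes 7, 9, 14, 22 → 33 (differences are 2, 5, 8, … (increasing by 3 each time)).
First letter — letters move forward 1 place in the alphabet: M, N, O, P → Q.
Second letter — letters move forward 1 place in the alphabet: d, e, f, g → h.
Fourth component: ×2 each step; 2, 4, 8, 16 → 32.
Combining the parts gives [33 : Q : h : 32].

[33 : Q : h : 32]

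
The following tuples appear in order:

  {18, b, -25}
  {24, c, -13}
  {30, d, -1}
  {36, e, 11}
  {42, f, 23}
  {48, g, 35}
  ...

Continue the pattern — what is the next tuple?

{54, h, 47}

First value: 18, 24, 30, 36, 42, 48 → 54 (+6 each step).
For the letter, letters move forward 1 place in the alphabet: b, c, d, e, f, g → h.
Third value: +12 each step; -25, -13, -1, 11, 23, 35 → 47.
Combining the parts gives {54, h, 47}.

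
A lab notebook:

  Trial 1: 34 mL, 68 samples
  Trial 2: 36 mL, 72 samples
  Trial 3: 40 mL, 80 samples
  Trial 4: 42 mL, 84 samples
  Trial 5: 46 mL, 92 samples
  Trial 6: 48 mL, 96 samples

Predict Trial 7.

ML: alternating steps +2, +4, +2, +4, …, so 34, 36, 40, 42, 46, 48 → 52.
Samples: always 2 × the mL; 68, 72, 80, 84, 92, 96 → 104.
Combining the parts gives 52 mL, 104 samples.

52 mL, 104 samples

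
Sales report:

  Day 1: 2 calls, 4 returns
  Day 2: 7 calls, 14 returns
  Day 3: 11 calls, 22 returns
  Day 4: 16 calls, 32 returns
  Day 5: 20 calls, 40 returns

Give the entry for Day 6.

25 calls, 50 returns

Calls: alternating steps +5, +4, +5, +4, …, so 2, 7, 11, 16, 20 → 25.
Returns goes 4, 14, 22, 32, 40 → 50 (always 2 × the calls).
So the next record is 25 calls, 50 returns.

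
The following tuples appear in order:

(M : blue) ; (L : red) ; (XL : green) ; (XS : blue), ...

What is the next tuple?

(S : red)

For the size, runs through clothing sizes XS→XL: M, L, XL, XS → S.
For the colour, repeats blue → red → green: blue, red, green, blue → red.
So the next tuple is (S : red).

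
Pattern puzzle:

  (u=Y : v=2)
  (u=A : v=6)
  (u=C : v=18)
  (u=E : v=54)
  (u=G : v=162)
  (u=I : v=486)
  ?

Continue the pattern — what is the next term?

(u=K : v=1458)

U goes Y, A, C, E, G, I → K (letters move forward 2 places in the alphabet, wrapping Z→A).
V: ×3 each step; 2, 6, 18, 54, 162, 486 → 1458.
So the next term is (u=K : v=1458).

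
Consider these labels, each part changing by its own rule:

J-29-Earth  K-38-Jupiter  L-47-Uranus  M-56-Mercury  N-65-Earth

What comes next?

O-74-Jupiter

Letter: letters move forward 1 place in the alphabet, so J, K, L, M, N → O.
Second component: +9 each step, so 29, 38, 47, 56, 65 → 74.
Planet: repeats Earth → Jupiter → Uranus → Mercury; Earth, Jupiter, Uranus, Mercury, Earth → Jupiter.
So the next label is O-74-Jupiter.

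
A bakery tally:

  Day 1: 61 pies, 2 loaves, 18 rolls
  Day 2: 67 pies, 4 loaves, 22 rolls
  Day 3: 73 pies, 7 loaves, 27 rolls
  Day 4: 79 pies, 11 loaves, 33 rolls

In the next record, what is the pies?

85

Pies — +6 each step: 61, 67, 73, 79 → 85.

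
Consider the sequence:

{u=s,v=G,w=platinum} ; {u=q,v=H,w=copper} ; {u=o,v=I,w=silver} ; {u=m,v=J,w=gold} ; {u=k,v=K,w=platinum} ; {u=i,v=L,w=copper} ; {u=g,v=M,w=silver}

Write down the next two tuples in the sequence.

U — letters move back 2 places in the alphabet: s, q, o, m, k, i, g → e → c.
V: letters move forward 1 place in the alphabet, so G, H, I, J, K, L, M → N → O.
W — repeats platinum → copper → silver → gold: platinum, copper, silver, gold, platinum, copper, silver → gold → platinum.
So the next two tuples are {u=e,v=N,w=gold} and {u=c,v=O,w=platinum}.

{u=e,v=N,w=gold}, {u=c,v=O,w=platinum}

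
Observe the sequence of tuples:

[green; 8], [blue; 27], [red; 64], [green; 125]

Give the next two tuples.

[blue; 216], [red; 343]

Colour: repeats green → blue → red; green, blue, red, green → blue → red.
For the second component, perfect cubes: 2³, 3³, 4³, …: 8, 27, 64, 125 → 216 → 343.
Putting the parts together: [blue; 216] and then [red; 343].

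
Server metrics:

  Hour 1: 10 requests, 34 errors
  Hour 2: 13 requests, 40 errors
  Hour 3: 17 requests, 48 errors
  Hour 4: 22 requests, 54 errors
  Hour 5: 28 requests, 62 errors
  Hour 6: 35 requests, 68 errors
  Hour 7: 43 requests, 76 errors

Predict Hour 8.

Requests goes 10, 13, 17, 22, 28, 35, 43 → 52 (differences are 3, 4, 5, … (increasing by 1 each time)).
For the errors, alternating steps +6, +8, +6, +8, …: 34, 40, 48, 54, 62, 68, 76 → 82.
Putting it together: 52 requests, 82 errors.

52 requests, 82 errors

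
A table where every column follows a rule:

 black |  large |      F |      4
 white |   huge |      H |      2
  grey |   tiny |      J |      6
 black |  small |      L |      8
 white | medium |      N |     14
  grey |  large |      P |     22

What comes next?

black  huge  R  36

Shade: repeats black → white → grey; black, white, grey, black, white, grey → black.
Size — repeats large → huge → tiny → small → medium: large, huge, tiny, small, medium, large → huge.
For the letter, letters move forward 2 places in the alphabet: F, H, J, L, N, P → R.
Fourth component goes 4, 2, 6, 8, 14, 22 → 36 (each term is the sum of the two before it).
Combining the parts gives black  huge  R  36.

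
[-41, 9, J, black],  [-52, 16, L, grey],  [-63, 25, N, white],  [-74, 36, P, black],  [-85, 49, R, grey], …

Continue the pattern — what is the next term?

[-96, 64, T, white]

First part: -41, -52, -63, -74, -85 → -96 (−11 each step).
Second part: perfect squares: 3², 4², 5², …, so 9, 16, 25, 36, 49 → 64.
Letter: J, L, N, P, R → T (letters move forward 2 places in the alphabet).
For the shade, repeats black → grey → white: black, grey, white, black, grey → white.
Putting it together: [-96, 64, T, white].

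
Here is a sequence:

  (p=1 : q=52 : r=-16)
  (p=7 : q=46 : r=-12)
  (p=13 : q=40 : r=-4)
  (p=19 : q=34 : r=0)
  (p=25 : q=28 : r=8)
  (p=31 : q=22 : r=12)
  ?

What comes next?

(p=37 : q=16 : r=20)

For the p, +6 each step: 1, 7, 13, 19, 25, 31 → 37.
For the q, −6 each step: 52, 46, 40, 34, 28, 22 → 16.
R: alternating steps +4, +8, +4, +8, …; -16, -12, -4, 0, 8, 12 → 20.
Combining the parts gives (p=37 : q=16 : r=20).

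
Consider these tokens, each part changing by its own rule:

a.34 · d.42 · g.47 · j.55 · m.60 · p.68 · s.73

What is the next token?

For the letter, letters move forward 3 places in the alphabet: a, d, g, j, m, p, s → v.
For the second component, alternating steps +8, +5, +8, +5, …: 34, 42, 47, 55, 60, 68, 73 → 81.
So the next token is v.81.

v.81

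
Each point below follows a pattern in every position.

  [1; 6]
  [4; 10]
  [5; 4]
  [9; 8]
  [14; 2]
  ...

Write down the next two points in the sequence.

[23; 6], [37; 0]

First part: each term is the sum of the two before it; 1, 4, 5, 9, 14 → 23 → 37.
Second part — alternating steps +4, −6, +4, −6, …: 6, 10, 4, 8, 2 → 6 → 0.
Putting the parts together: [23; 6] and then [37; 0].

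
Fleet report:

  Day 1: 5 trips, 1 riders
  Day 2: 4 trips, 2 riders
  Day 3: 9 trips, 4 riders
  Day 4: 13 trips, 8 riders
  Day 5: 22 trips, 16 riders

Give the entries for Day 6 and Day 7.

Trips goes 5, 4, 9, 13, 22 → 35 → 57 (each term is the sum of the two before it).
Riders: ×2 each step, so 1, 2, 4, 8, 16 → 32 → 64.
So the next two records are 35 trips, 32 riders and 57 trips, 64 riders.

35 trips, 32 riders; 57 trips, 64 riders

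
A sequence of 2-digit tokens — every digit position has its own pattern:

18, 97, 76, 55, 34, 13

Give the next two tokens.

92 then 71

First digit goes 1, 9, 7, 5, 3, 1 → 9 → 7 (−2 each step, mod 10).
For the second digit, −1 each step, mod 10: 8, 7, 6, 5, 4, 3 → 2 → 1.
So the next two tokens are 92 and 71.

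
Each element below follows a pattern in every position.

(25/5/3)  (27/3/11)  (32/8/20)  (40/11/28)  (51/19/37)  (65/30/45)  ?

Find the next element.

First component: differences are 2, 5, 8, … (increasing by 3 each time), so 25, 27, 32, 40, 51, 65 → 82.
For the second component, each term is the sum of the two before it: 5, 3, 8, 11, 19, 30 → 49.
Third component — alternating steps +8, +9, +8, +9, …: 3, 11, 20, 28, 37, 45 → 54.
Putting it together: (82/49/54).

(82/49/54)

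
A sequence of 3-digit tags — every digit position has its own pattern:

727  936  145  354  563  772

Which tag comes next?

981

First digit: +2 each step, mod 10, so 7, 9, 1, 3, 5, 7 → 9.
Second digit — +1 each step, mod 10: 2, 3, 4, 5, 6, 7 → 8.
Third digit: 7, 6, 5, 4, 3, 2 → 1 (−1 each step, mod 10).
Putting it together: 981.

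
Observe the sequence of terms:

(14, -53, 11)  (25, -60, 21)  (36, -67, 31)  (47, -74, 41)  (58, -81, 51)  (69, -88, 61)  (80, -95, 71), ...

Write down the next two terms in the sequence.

First component: +11 each step, so 14, 25, 36, 47, 58, 69, 80 → 91 → 102.
Second component: −7 each step, so -53, -60, -67, -74, -81, -88, -95 → -102 → -109.
Third component: 11, 21, 31, 41, 51, 61, 71 → 81 → 91 (+10 each step).
So the next two terms are (91, -102, 81) and (102, -109, 91).

(91, -102, 81), (102, -109, 91)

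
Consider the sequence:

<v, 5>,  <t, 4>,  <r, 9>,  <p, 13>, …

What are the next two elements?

<n, 22>, <l, 35>

For the letter, letters move back 2 places in the alphabet: v, t, r, p → n → l.
Second entry: each term is the sum of the two before it; 5, 4, 9, 13 → 22 → 35.
Putting the parts together: <n, 22> and then <l, 35>.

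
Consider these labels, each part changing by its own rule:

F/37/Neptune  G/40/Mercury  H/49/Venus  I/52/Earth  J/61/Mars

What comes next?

For the letter, letters move forward 1 place in the alphabet: F, G, H, I, J → K.
Second component: 37, 40, 49, 52, 61 → 64 (alternating steps +3, +9, +3, +9, …).
For the planet, runs through the planets Mercury→Neptune: Neptune, Mercury, Venus, Earth, Mars → Jupiter.
Putting it together: K/64/Jupiter.

K/64/Jupiter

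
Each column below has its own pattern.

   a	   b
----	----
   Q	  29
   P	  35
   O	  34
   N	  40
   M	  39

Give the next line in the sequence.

L  45

Column a: letters move back 1 place in the alphabet; Q, P, O, N, M → L.
Column b: 29, 35, 34, 40, 39 → 45 (alternating steps +6, −1, +6, −1, …).
Putting it together: L  45.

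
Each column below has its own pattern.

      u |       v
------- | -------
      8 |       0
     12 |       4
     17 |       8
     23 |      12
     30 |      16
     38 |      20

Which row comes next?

Column u — differences are 4, 5, 6, … (increasing by 1 each time): 8, 12, 17, 23, 30, 38 → 47.
Column v goes 0, 4, 8, 12, 16, 20 → 24 (+4 each step).
Combining the parts gives 47  24.

47  24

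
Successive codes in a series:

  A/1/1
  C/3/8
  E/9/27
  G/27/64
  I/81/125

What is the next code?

Letter — letters move forward 2 places in the alphabet: A, C, E, G, I → K.
Second component: ×3 each step, so 1, 3, 9, 27, 81 → 243.
Third component: perfect cubes: 1³, 2³, 3³, …; 1, 8, 27, 64, 125 → 216.
Putting it together: K/243/216.

K/243/216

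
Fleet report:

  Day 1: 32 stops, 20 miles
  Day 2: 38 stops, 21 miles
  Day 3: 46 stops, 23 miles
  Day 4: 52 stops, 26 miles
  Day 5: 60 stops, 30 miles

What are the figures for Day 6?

Stops — alternating steps +6, +8, +6, +8, …: 32, 38, 46, 52, 60 → 66.
For the miles, differences are 1, 2, 3, … (increasing by 1 each time): 20, 21, 23, 26, 30 → 35.
So the next record is 66 stops, 35 miles.

66 stops, 35 miles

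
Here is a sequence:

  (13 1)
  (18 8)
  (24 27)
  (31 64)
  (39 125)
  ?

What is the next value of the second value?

Second value — perfect cubes: 1³, 2³, 3³, …: 1, 8, 27, 64, 125 → 216.

216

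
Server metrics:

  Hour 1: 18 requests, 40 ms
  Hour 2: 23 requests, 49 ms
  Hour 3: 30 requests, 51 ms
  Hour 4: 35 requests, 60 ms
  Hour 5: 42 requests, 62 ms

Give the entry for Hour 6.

47 requests, 71 ms

For the requests, alternating steps +5, +7, +5, +7, …: 18, 23, 30, 35, 42 → 47.
Ms: alternating steps +9, +2, +9, +2, …; 40, 49, 51, 60, 62 → 71.
Combining the parts gives 47 requests, 71 ms.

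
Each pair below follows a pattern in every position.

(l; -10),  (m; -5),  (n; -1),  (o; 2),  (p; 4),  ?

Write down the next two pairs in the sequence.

(q; 5), (r; 5)

For the letter, letters move forward 1 place in the alphabet: l, m, n, o, p → q → r.
Second entry — differences are 5, 4, 3, … (decreasing by 1 each time): -10, -5, -1, 2, 4 → 5 → 5.
So the next two pairs are (q; 5) and (r; 5).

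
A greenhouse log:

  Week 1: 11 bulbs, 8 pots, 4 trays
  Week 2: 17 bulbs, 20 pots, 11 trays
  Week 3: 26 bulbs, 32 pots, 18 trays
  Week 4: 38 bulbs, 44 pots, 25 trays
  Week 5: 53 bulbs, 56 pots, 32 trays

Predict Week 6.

Bulbs: differences are 6, 9, 12, … (increasing by 3 each time); 11, 17, 26, 38, 53 → 71.
For the pots, +12 each step: 8, 20, 32, 44, 56 → 68.
Trays: +7 each step, so 4, 11, 18, 25, 32 → 39.
So the next line is 71 bulbs, 68 pots, 39 trays.

71 bulbs, 68 pots, 39 trays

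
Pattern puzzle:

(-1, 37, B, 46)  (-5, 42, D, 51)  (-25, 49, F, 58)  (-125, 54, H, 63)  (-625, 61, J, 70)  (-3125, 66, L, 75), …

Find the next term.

(-15625, 73, N, 82)

First value: ×5 each step; -1, -5, -25, -125, -625, -3125 → -15625.
Second value: alternating steps +5, +7, +5, +7, …, so 37, 42, 49, 54, 61, 66 → 73.
Letter: letters move forward 2 places in the alphabet; B, D, F, H, J, L → N.
Fourth value — always 9 more than the second value: 46, 51, 58, 63, 70, 75 → 82.
Combining the parts gives (-15625, 73, N, 82).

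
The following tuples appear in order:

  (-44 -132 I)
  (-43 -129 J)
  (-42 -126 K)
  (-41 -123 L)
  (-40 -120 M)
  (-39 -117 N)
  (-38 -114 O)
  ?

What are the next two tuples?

First slot: -44, -43, -42, -41, -40, -39, -38 → -37 → -36 (+1 each step).
Second slot: always 3 × the first slot, so -132, -129, -126, -123, -120, -117, -114 → -111 → -108.
Letter: letters move forward 1 place in the alphabet; I, J, K, L, M, N, O → P → Q.
Putting the parts together: (-37 -111 P) and then (-36 -108 Q).

(-37 -111 P), (-36 -108 Q)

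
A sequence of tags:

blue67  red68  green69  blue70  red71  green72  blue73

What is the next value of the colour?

red

Colour: repeats blue → red → green, so blue, red, green, blue, red, green, blue → red.
Second component: +1 each step, so 67, 68, 69, 70, 71, 72, 73 → 74.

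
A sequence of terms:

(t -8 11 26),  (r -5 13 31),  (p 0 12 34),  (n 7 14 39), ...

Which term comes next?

(l 16 13 42)

Letter goes t, r, p, n → l (letters move back 2 places in the alphabet).
Second value: differences are 3, 5, 7, … (increasing by 2 each time); -8, -5, 0, 7 → 16.
Third value: alternating steps +2, −1, +2, −1, …; 11, 13, 12, 14 → 13.
For the fourth value, alternating steps +5, +3, +5, +3, …: 26, 31, 34, 39 → 42.
Putting it together: (l 16 13 42).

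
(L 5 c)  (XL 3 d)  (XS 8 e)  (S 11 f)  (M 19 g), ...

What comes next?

(L 30 h)

Size: runs through clothing sizes XS→XL; L, XL, XS, S, M → L.
Second slot goes 5, 3, 8, 11, 19 → 30 (each term is the sum of the two before it).
Letter: c, d, e, f, g → h (letters move forward 1 place in the alphabet).
So the next term is (L 30 h).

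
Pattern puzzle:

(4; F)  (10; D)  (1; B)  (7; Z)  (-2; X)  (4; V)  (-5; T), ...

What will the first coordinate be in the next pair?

First coordinate — alternating steps +6, −9, +6, −9, …: 4, 10, 1, 7, -2, 4, -5 → 1.

1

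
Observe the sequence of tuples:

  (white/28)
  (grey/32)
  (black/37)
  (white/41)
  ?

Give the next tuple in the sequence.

(grey/46)

Shade: repeats white → grey → black; white, grey, black, white → grey.
Second coordinate: alternating steps +4, +5, +4, +5, …, so 28, 32, 37, 41 → 46.
Combining the parts gives (grey/46).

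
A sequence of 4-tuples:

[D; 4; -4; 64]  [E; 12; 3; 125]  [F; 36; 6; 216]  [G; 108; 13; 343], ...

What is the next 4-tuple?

[H; 324; 16; 512]

For the letter, letters move forward 1 place in the alphabet: D, E, F, G → H.
For the second component, ×3 each step: 4, 12, 36, 108 → 324.
Third component — alternating steps +7, +3, +7, +3, …: -4, 3, 6, 13 → 16.
Fourth component — perfect cubes: 4³, 5³, 6³, …: 64, 125, 216, 343 → 512.
Putting it together: [H; 324; 16; 512].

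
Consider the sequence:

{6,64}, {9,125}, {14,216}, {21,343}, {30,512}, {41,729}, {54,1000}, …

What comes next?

First value: differences are 3, 5, 7, … (increasing by 2 each time); 6, 9, 14, 21, 30, 41, 54 → 69.
For the second value, perfect cubes: 4³, 5³, 6³, …: 64, 125, 216, 343, 512, 729, 1000 → 1331.
Putting it together: {69,1331}.

{69,1331}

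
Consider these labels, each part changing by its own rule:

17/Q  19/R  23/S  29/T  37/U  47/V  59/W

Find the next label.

73/X

First component: 17, 19, 23, 29, 37, 47, 59 → 73 (differences are 2, 4, 6, … (increasing by 2 each time)).
Letter: Q, R, S, T, U, V, W → X (letters move forward 1 place in the alphabet).
So the next label is 73/X.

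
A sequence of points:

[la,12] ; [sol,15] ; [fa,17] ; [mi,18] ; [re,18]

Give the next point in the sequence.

[do,17]

Note: runs backward through the solfège scale do→ti; la, sol, fa, mi, re → do.
Second value: differences are 3, 2, 1, … (decreasing by 1 each time), so 12, 15, 17, 18, 18 → 17.
So the next point is [do,17].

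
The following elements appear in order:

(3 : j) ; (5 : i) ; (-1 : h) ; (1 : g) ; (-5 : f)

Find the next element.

(-3 : e)

First entry: alternating steps +2, −6, +2, −6, …, so 3, 5, -1, 1, -5 → -3.
Letter: letters move back 1 place in the alphabet; j, i, h, g, f → e.
Combining the parts gives (-3 : e).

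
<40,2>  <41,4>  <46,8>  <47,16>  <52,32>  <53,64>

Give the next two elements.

<58,128>, <59,256>

First coordinate goes 40, 41, 46, 47, 52, 53 → 58 → 59 (alternating steps +1, +5, +1, +5, …).
Second coordinate: ×2 each step, so 2, 4, 8, 16, 32, 64 → 128 → 256.
So the next two elements are <58,128> and <59,256>.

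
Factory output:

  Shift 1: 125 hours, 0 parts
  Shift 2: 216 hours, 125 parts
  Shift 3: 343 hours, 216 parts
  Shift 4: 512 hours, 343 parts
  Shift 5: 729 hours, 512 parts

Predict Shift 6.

1000 hours, 729 parts

Hours — perfect cubes: 5³, 6³, 7³, …: 125, 216, 343, 512, 729 → 1000.
Parts goes 0, 125, 216, 343, 512 → 729 (always the previous value of the hours).
Putting it together: 1000 hours, 729 parts.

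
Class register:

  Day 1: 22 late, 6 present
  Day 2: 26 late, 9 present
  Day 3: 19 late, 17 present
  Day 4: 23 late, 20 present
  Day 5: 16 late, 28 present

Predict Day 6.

Late — alternating steps +4, −7, +4, −7, …: 22, 26, 19, 23, 16 → 20.
Present: 6, 9, 17, 20, 28 → 31 (alternating steps +3, +8, +3, +8, …).
Combining the parts gives 20 late, 31 present.

20 late, 31 present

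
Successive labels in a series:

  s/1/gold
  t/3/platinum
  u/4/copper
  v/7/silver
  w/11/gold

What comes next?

x/18/platinum

For the letter, letters move forward 1 place in the alphabet: s, t, u, v, w → x.
Second component: each term is the sum of the two before it, so 1, 3, 4, 7, 11 → 18.
Metal: repeats gold → platinum → copper → silver, so gold, platinum, copper, silver, gold → platinum.
Putting it together: x/18/platinum.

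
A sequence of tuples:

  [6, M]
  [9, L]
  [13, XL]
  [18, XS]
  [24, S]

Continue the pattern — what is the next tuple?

For the first component, differences are 3, 4, 5, … (increasing by 1 each time): 6, 9, 13, 18, 24 → 31.
Size: runs through clothing sizes XS→XL; M, L, XL, XS, S → M.
Combining the parts gives [31, M].

[31, M]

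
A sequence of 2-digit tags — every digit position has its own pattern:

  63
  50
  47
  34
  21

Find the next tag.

18

First digit: −1 each step, mod 10, so 6, 5, 4, 3, 2 → 1.
For the second digit, −3 each step, mod 10: 3, 0, 7, 4, 1 → 8.
Putting it together: 18.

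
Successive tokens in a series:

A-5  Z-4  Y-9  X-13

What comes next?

W-22

For the letter, letters move back 1 place in the alphabet, wrapping A→Z: A, Z, Y, X → W.
For the second component, each term is the sum of the two before it: 5, 4, 9, 13 → 22.
So the next token is W-22.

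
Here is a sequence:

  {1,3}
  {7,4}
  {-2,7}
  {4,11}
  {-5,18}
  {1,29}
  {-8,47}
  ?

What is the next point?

First part goes 1, 7, -2, 4, -5, 1, -8 → -2 (alternating steps +6, −9, +6, −9, …).
Second part: 3, 4, 7, 11, 18, 29, 47 → 76 (each term is the sum of the two before it).
So the next point is {-2,76}.

{-2,76}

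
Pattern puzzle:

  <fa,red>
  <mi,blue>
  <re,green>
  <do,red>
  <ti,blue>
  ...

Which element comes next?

Note goes fa, mi, re, do, ti → la (runs backward through the solfège scale do→ti).
Colour: red, blue, green, red, blue → green (repeats red → blue → green).
Putting it together: <la,green>.

<la,green>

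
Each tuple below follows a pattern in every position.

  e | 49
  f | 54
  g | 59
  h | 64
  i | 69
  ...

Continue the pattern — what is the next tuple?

j | 74

Letter — letters move forward 1 place in the alphabet: e, f, g, h, i → j.
Second component: +5 each step, so 49, 54, 59, 64, 69 → 74.
Putting it together: j | 74.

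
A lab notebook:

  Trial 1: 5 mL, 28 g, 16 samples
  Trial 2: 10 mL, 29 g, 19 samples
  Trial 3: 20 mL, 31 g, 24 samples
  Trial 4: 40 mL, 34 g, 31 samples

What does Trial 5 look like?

80 mL, 38 g, 40 samples

ML — ×2 each step: 5, 10, 20, 40 → 80.
G: differences are 1, 2, 3, … (increasing by 1 each time); 28, 29, 31, 34 → 38.
Samples goes 16, 19, 24, 31 → 40 (differences are 3, 5, 7, … (increasing by 2 each time)).
Putting it together: 80 mL, 38 g, 40 samples.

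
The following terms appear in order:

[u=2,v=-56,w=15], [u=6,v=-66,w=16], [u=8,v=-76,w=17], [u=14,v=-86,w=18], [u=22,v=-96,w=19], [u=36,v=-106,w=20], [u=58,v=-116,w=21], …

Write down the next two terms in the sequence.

U: 2, 6, 8, 14, 22, 36, 58 → 94 → 152 (each term is the sum of the two before it).
V: −10 each step, so -56, -66, -76, -86, -96, -106, -116 → -126 → -136.
W: 15, 16, 17, 18, 19, 20, 21 → 22 → 23 (+1 each step).
So the next two terms are [u=94,v=-126,w=22] and [u=152,v=-136,w=23].

[u=94,v=-126,w=22], [u=152,v=-136,w=23]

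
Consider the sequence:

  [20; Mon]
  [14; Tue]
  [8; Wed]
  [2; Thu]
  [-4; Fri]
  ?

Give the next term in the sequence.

First entry: −6 each step; 20, 14, 8, 2, -4 → -10.
For the day, runs through the weekdays Mon→Sun: Mon, Tue, Wed, Thu, Fri → Sat.
Combining the parts gives [-10; Sat].

[-10; Sat]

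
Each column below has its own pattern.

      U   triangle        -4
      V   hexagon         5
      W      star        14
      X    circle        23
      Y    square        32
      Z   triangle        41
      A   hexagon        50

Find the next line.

Letter: letters move forward 1 place in the alphabet, wrapping Z→A; U, V, W, X, Y, Z, A → B.
For the shape, repeats triangle → hexagon → star → circle → square: triangle, hexagon, star, circle, square, triangle, hexagon → star.
Third component goes -4, 5, 14, 23, 32, 41, 50 → 59 (+9 each step).
Combining the parts gives B  star  59.

B  star  59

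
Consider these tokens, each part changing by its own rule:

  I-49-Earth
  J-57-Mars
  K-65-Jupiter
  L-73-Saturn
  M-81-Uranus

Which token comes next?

Letter: letters move forward 1 place in the alphabet; I, J, K, L, M → N.
For the second component, +8 each step: 49, 57, 65, 73, 81 → 89.
For the planet, runs through the planets Mercury→Neptune: Earth, Mars, Jupiter, Saturn, Uranus → Neptune.
Putting it together: N-89-Neptune.

N-89-Neptune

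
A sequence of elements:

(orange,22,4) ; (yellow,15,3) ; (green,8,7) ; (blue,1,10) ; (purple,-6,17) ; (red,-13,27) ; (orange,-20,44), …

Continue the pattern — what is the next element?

For the colour, repeats orange → yellow → green → blue → purple → red: orange, yellow, green, blue, purple, red, orange → yellow.
Second part: −7 each step; 22, 15, 8, 1, -6, -13, -20 → -27.
For the third part, each term is the sum of the two before it: 4, 3, 7, 10, 17, 27, 44 → 71.
Putting it together: (yellow,-27,71).

(yellow,-27,71)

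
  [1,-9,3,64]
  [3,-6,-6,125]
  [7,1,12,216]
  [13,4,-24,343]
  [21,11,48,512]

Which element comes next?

First coordinate: differences are 2, 4, 6, … (increasing by 2 each time); 1, 3, 7, 13, 21 → 31.
Second coordinate: alternating steps +3, +7, +3, +7, …; -9, -6, 1, 4, 11 → 14.
Third coordinate: ×(-2) each step, so 3, -6, 12, -24, 48 → -96.
Fourth coordinate — perfect cubes: 4³, 5³, 6³, …: 64, 125, 216, 343, 512 → 729.
Putting it together: [31,14,-96,729].

[31,14,-96,729]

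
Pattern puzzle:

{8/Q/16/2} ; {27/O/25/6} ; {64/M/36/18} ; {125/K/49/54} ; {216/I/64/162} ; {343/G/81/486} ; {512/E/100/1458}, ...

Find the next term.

First component: 8, 27, 64, 125, 216, 343, 512 → 729 (perfect cubes: 2³, 3³, 4³, …).
Letter: letters move back 2 places in the alphabet, so Q, O, M, K, I, G, E → C.
Third component: 16, 25, 36, 49, 64, 81, 100 → 121 (perfect squares: 4², 5², 6², …).
Fourth component: 2, 6, 18, 54, 162, 486, 1458 → 4374 (×3 each step).
So the next term is {729/C/121/4374}.

{729/C/121/4374}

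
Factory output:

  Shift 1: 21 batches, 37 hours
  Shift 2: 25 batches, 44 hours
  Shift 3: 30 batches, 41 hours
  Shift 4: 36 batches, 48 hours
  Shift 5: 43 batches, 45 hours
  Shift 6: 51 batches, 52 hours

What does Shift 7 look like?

Batches: differences are 4, 5, 6, … (increasing by 1 each time), so 21, 25, 30, 36, 43, 51 → 60.
Hours: alternating steps +7, −3, +7, −3, …; 37, 44, 41, 48, 45, 52 → 49.
So the next record is 60 batches, 49 hours.

60 batches, 49 hours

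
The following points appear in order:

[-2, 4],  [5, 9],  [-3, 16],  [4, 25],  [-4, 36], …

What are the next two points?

First coordinate: alternating steps +7, −8, +7, −8, …, so -2, 5, -3, 4, -4 → 3 → -5.
Second coordinate goes 4, 9, 16, 25, 36 → 49 → 64 (perfect squares: 2², 3², 4², …).
So the next two points are [3, 49] and [-5, 64].

[3, 49], [-5, 64]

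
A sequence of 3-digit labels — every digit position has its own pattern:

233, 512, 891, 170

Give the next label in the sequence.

459

First digit — +3 each step, mod 10: 2, 5, 8, 1 → 4.
Second digit: −2 each step, mod 10, so 3, 1, 9, 7 → 5.
Third digit goes 3, 2, 1, 0 → 9 (−1 each step, mod 10).
Putting it together: 459.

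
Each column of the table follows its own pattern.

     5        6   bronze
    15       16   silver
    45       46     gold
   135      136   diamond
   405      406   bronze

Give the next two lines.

1215  1216  silver; 3645  3646  gold

First component: ×3 each step; 5, 15, 45, 135, 405 → 1215 → 3645.
Second component goes 6, 16, 46, 136, 406 → 1216 → 3646 (always 1 more than the first component).
Rank — repeats bronze → silver → gold → diamond: bronze, silver, gold, diamond, bronze → silver → gold.
Putting the parts together: 1215  1216  silver and then 3645  3646  gold.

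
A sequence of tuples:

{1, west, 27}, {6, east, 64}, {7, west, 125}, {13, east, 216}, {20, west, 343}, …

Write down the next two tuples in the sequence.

For the first slot, each term is the sum of the two before it: 1, 6, 7, 13, 20 → 33 → 53.
Direction — alternates west ↔ east: west, east, west, east, west → east → west.
For the third slot, perfect cubes: 3³, 4³, 5³, …: 27, 64, 125, 216, 343 → 512 → 729.
So the next two tuples are {33, east, 512} and {53, west, 729}.

{33, east, 512}, {53, west, 729}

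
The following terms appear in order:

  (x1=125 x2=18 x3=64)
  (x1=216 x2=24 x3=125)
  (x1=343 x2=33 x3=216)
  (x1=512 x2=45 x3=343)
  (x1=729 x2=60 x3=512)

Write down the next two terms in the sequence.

X1: perfect cubes: 5³, 6³, 7³, …, so 125, 216, 343, 512, 729 → 1000 → 1331.
For the x2, differences are 6, 9, 12, … (increasing by 3 each time): 18, 24, 33, 45, 60 → 78 → 99.
X3 — perfect cubes: 4³, 5³, 6³, …: 64, 125, 216, 343, 512 → 729 → 1000.
Putting the parts together: (x1=1000 x2=78 x3=729) and then (x1=1331 x2=99 x3=1000).

(x1=1000 x2=78 x3=729), (x1=1331 x2=99 x3=1000)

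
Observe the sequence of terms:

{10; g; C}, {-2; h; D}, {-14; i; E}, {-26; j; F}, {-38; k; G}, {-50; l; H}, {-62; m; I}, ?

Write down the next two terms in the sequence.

First slot: −12 each step, so 10, -2, -14, -26, -38, -50, -62 → -74 → -86.
First letter: g, h, i, j, k, l, m → n → o (letters move forward 1 place in the alphabet).
Second letter goes C, D, E, F, G, H, I → J → K (letters move forward 1 place in the alphabet).
Putting the parts together: {-74; n; J} and then {-86; o; K}.

{-74; n; J}, {-86; o; K}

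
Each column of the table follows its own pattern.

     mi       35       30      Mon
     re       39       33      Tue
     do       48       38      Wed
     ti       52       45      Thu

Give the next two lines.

la  61  54  Fri; sol  65  65  Sat

Note — runs backward through the solfège scale do→ti: mi, re, do, ti → la → sol.
For the second component, alternating steps +4, +9, +4, +9, …: 35, 39, 48, 52 → 61 → 65.
Third component goes 30, 33, 38, 45 → 54 → 65 (differences are 3, 5, 7, … (increasing by 2 each time)).
Day — runs through the weekdays Mon→Sun: Mon, Tue, Wed, Thu → Fri → Sat.
So the next two lines are la  61  54  Fri and sol  65  65  Sat.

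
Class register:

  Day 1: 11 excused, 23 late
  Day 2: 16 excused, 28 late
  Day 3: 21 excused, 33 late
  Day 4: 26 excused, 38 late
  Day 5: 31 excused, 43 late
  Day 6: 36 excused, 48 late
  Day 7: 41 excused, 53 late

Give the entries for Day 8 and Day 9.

46 excused, 58 late; 51 excused, 63 late

Excused: +5 each step; 11, 16, 21, 26, 31, 36, 41 → 46 → 51.
Late goes 23, 28, 33, 38, 43, 48, 53 → 58 → 63 (always 12 more than the excused).
Putting the parts together: 46 excused, 58 late and then 51 excused, 63 late.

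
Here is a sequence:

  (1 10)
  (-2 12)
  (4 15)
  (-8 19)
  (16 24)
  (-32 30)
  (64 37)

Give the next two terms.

First component: ×(-2) each step; 1, -2, 4, -8, 16, -32, 64 → -128 → 256.
Second component: differences are 2, 3, 4, … (increasing by 1 each time); 10, 12, 15, 19, 24, 30, 37 → 45 → 54.
So the next two terms are (-128 45) and (256 54).

(-128 45), (256 54)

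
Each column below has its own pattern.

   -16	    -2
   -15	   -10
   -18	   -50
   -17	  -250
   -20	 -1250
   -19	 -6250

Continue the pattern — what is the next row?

First component goes -16, -15, -18, -17, -20, -19 → -22 (alternating steps +1, −3, +1, −3, …).
Second component goes -2, -10, -50, -250, -1250, -6250 → -31250 (×5 each step).
Combining the parts gives -22  -31250.

-22  -31250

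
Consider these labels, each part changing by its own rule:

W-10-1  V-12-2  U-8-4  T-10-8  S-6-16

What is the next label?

R-8-32

Letter — letters move back 1 place in the alphabet: W, V, U, T, S → R.
Second component: alternating steps +2, −4, +2, −4, …; 10, 12, 8, 10, 6 → 8.
Third component — ×2 each step: 1, 2, 4, 8, 16 → 32.
So the next label is R-8-32.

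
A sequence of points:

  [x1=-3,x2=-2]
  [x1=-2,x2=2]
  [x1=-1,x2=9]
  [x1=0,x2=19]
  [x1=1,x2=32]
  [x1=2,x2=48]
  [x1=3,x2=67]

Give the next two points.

X1 goes -3, -2, -1, 0, 1, 2, 3 → 4 → 5 (+1 each step).
X2 — differences are 4, 7, 10, … (increasing by 3 each time): -2, 2, 9, 19, 32, 48, 67 → 89 → 114.
So the next two points are [x1=4,x2=89] and [x1=5,x2=114].

[x1=4,x2=89], [x1=5,x2=114]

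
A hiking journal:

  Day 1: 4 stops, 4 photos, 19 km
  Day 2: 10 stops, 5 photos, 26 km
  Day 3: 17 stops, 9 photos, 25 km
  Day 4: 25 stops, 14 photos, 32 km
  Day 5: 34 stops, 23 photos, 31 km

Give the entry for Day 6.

44 stops, 37 photos, 38 km

Stops: differences are 6, 7, 8, … (increasing by 1 each time); 4, 10, 17, 25, 34 → 44.
Photos: each term is the sum of the two before it, so 4, 5, 9, 14, 23 → 37.
Km: 19, 26, 25, 32, 31 → 38 (alternating steps +7, −1, +7, −1, …).
So the next line is 44 stops, 37 photos, 38 km.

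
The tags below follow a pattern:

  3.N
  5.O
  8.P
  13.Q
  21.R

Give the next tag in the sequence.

34.S

First component — each term is the sum of the two before it: 3, 5, 8, 13, 21 → 34.
Letter goes N, O, P, Q, R → S (letters move forward 1 place in the alphabet).
Combining the parts gives 34.S.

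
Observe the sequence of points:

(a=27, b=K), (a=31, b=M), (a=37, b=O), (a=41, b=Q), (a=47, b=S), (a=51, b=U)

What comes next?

(a=57, b=W)

A: 27, 31, 37, 41, 47, 51 → 57 (alternating steps +4, +6, +4, +6, …).
B: letters move forward 2 places in the alphabet, so K, M, O, Q, S, U → W.
Combining the parts gives (a=57, b=W).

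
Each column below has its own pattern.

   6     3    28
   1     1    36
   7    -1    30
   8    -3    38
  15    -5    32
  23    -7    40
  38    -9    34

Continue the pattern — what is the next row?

First component: each term is the sum of the two before it, so 6, 1, 7, 8, 15, 23, 38 → 61.
For the second component, −2 each step: 3, 1, -1, -3, -5, -7, -9 → -11.
Third component — alternating steps +8, −6, +8, −6, …: 28, 36, 30, 38, 32, 40, 34 → 42.
Combining the parts gives 61  -11  42.

61  -11  42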